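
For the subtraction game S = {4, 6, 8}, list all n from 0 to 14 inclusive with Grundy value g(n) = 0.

0, 1, 2, 3, 12, 13, 14

Compute g(0), g(1), … for moves {4, 6, 8}:
g(0) = mex{} = 0
g(1) = mex{} = 0
g(2) = mex{} = 0
g(3) = mex{} = 0
g(4) = mex{0} = 1
g(5) = mex{0} = 1
g(6) = mex{0} = 1
g(7) = mex{0} = 1
g(8) = mex{0,1} = 2
g(9) = mex{0,1} = 2
g(10) = mex{0,1} = 2
g(11) = mex{0,1} = 2
g(12) = mex{1,2} = 0
g(13) = mex{1,2} = 0
g(14) = mex{1,2} = 0
The P-positions (g = 0) in 0..14 are 0, 1, 2, 3, 12, 13, 14.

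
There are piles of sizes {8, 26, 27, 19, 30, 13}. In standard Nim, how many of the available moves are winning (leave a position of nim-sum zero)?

5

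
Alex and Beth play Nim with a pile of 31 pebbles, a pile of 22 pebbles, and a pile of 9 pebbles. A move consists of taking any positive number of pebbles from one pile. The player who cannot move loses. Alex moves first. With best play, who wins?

Beth wins

Nim-sum: 31 XOR 22 XOR 9 = 0.
The nim-sum is 0, so this is a P-position: the player to move is in a losing position under optimal play; Alex is about to move from it and so loses — Beth wins.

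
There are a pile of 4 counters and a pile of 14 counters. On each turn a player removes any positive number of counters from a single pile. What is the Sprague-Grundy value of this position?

10

Compute the nim-sum pairwise:
4 XOR 14 = 10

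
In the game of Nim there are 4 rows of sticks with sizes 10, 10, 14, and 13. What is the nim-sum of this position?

Nim-sum: 10 ⊕ 10 ⊕ 14 ⊕ 13 = 3.

3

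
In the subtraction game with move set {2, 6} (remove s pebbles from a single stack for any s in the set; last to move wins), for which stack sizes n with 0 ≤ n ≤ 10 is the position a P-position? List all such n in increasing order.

Grundy values for subtraction set {2, 6}:
k:     0  1  2  3  4  5  6  7  8  9 10
g(k):  0  0  1  1  0  0  1  1  0  0  1
The P-positions (g = 0) in 0..10 are 0, 1, 4, 5, 8, 9.

0, 1, 4, 5, 8, 9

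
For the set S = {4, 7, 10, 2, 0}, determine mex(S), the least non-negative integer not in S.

0 is in the set but 1 is not, so the mex is 1.

1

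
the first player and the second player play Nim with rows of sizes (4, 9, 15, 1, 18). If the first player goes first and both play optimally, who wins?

the first player wins

Nim-sum: 4 XOR 9 XOR 15 XOR 1 XOR 18 = 17.
The nim-sum is 17 ≠ 0, so this is an N-position: the player to move can win; the first player has a winning move.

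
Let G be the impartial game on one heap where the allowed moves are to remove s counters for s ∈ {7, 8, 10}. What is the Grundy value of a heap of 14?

2

Compute g(0), g(1), … for moves {7, 8, 10}:
k:     0  1  2  3  4  5  6  7  8  9 10 11 12 13 14
g(k):  0  0  0  0  0  0  0  1  1  1  1  1  1  1  2
So g(14) = 2.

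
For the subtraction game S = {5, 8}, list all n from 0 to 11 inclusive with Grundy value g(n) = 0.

0, 1, 2, 3, 4

Build the Grundy sequence with g(k) = mex{g(k−s) : s ∈ {5, 8}, s ≤ k}:
g(0) = mex{} = 0
g(1) = mex{} = 0
g(2) = mex{} = 0
g(3) = mex{} = 0
g(4) = mex{} = 0
g(5) = mex{0} = 1
g(6) = mex{0} = 1
g(7) = mex{0} = 1
g(8) = mex{0} = 1
g(9) = mex{0} = 1
g(10) = mex{0,1} = 2
g(11) = mex{0,1} = 2
The P-positions (g = 0) in 0..11 are 0, 1, 2, 3, 4.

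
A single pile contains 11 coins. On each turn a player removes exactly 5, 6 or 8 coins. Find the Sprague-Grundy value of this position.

Compute g(0), g(1), … for moves {5, 6, 8}:
g(0) = mex{} = 0
g(1) = mex{} = 0
g(2) = mex{} = 0
g(3) = mex{} = 0
g(4) = mex{} = 0
g(5) = mex{0} = 1
g(6) = mex{0} = 1
g(7) = mex{0} = 1
g(8) = mex{0} = 1
g(9) = mex{0} = 1
g(10) = mex{0,1} = 2
g(11) = mex{0,1} = 2
So g(11) = 2.

2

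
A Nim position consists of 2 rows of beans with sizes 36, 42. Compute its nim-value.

14

Nim-sum: 36 ^ 42 = 14.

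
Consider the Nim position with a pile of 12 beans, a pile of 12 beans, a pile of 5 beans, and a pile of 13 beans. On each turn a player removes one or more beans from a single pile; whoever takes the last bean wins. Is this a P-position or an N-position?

In binary:
  1100  (12)
  1100  (12)
  0101  (5)
  1101  (13)
  ----
  1000  (8)
The nim-sum is 8 ≠ 0, so this is an N-position: the player to move can win.

N-position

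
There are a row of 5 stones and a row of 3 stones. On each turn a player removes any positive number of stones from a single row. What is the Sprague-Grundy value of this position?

6

Compute the nim-sum pairwise:
5 ⊕ 3 = 6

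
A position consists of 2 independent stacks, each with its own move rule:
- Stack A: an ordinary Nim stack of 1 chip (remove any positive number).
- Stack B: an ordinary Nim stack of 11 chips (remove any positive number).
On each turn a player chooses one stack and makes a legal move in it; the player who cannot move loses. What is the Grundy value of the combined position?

10

Stack A is a plain Nim stack of size 1, so its Grundy value is 1.
Stack B is a plain Nim stack of size 11, so its Grundy value is 11.
By the Sprague-Grundy theorem, the Grundy value of a sum of independent games is the XOR of the component values.
Combined value = 1 XOR 11 = 10.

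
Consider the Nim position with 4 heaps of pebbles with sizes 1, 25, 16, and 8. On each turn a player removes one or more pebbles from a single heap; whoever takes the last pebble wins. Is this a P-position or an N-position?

P-position

In binary:
  00001  (1)
  11001  (25)
  10000  (16)
  01000  (8)
  -----
  00000  (0)
The nim-sum is 0, so this is a P-position: the player to move is in a losing position under optimal play.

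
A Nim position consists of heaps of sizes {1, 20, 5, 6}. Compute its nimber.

22

Write each in binary and XOR column by column:
  00001  (1)
  10100  (20)
  00101  (5)
  00110  (6)
  -----
  10110  (22)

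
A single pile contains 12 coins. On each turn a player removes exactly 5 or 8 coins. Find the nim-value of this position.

2

Grundy values for subtraction set {5, 8}:
g(0) = mex{} = 0
g(1) = mex{} = 0
g(2) = mex{} = 0
g(3) = mex{} = 0
g(4) = mex{} = 0
g(5) = mex{0} = 1
g(6) = mex{0} = 1
g(7) = mex{0} = 1
g(8) = mex{0} = 1
g(9) = mex{0} = 1
g(10) = mex{0,1} = 2
g(11) = mex{0,1} = 2
g(12) = mex{0,1} = 2
So g(12) = 2.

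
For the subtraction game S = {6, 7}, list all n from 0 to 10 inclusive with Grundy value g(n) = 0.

0, 1, 2, 3, 4, 5

Build the Grundy sequence with g(k) = mex{g(k−s) : s ∈ {6, 7}, s ≤ k}:
g(0) = mex{} = 0
g(1) = mex{} = 0
g(2) = mex{} = 0
g(3) = mex{} = 0
g(4) = mex{} = 0
g(5) = mex{} = 0
g(6) = mex{0} = 1
g(7) = mex{0} = 1
g(8) = mex{0} = 1
g(9) = mex{0} = 1
g(10) = mex{0} = 1
The P-positions (g = 0) in 0..10 are 0, 1, 2, 3, 4, 5.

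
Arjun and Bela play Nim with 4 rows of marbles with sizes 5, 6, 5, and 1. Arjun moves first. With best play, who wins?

Arjun wins

Nim-sum: 5 XOR 6 XOR 5 XOR 1 = 7.
The nim-sum is 7 ≠ 0, so this is an N-position: the player to move can win; Arjun has a winning move.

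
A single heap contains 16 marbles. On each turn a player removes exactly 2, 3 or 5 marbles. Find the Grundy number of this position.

1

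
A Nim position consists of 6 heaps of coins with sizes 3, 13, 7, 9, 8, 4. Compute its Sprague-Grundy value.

12

Nim-sum: 3 XOR 13 XOR 7 XOR 9 XOR 8 XOR 4 = 12.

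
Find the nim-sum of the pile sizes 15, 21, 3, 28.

5

Nim-sum: 15 ⊕ 21 ⊕ 3 ⊕ 28 = 5.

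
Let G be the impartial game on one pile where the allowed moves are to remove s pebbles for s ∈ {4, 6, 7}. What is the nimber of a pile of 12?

0

Compute g(0), g(1), … for moves {4, 6, 7}:
k:     0  1  2  3  4  5  6  7  8  9 10 11 12
g(k):  0  0  0  0  1  1  1  1  2  2  2  0  0
So g(12) = 0.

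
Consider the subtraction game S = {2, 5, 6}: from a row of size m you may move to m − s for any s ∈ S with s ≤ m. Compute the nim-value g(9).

2

Compute g(0), g(1), … for moves {2, 5, 6}:
g(0) = mex{} = 0
g(1) = mex{} = 0
g(2) = mex{0} = 1
g(3) = mex{0} = 1
g(4) = mex{1} = 0
g(5) = mex{0,1} = 2
g(6) = mex{0} = 1
g(7) = mex{0,1,2} = 3
g(8) = mex{1} = 0
g(9) = mex{0,1,3} = 2
So g(9) = 2.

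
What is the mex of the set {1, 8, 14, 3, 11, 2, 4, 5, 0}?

6

The values 0, 1, 2, 3, 4, 5 are all present; 6 is the first non-negative integer missing from the set.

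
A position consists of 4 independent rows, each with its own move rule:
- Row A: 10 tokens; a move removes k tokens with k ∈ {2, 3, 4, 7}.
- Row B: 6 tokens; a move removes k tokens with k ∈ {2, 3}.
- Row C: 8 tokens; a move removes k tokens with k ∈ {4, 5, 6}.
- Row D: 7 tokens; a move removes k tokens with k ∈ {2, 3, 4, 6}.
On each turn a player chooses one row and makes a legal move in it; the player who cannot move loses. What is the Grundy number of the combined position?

3

Grundy values for row A (subtraction set {2, 3, 4, 7}):
g(0) = mex{} = 0
g(1) = mex{} = 0
g(2) = mex{0} = 1
g(3) = mex{0} = 1
g(4) = mex{0,1} = 2
g(5) = mex{0,1} = 2
g(6) = mex{1,2} = 0
g(7) = mex{0,1,2} = 3
g(8) = mex{0,2} = 1
g(9) = mex{0,1,2,3} = 4
g(10) = mex{0,1,3} = 2
So g(10) = 2.
For row B, compute g(0), g(1), … with moves {2, 3}:
g(0) = mex{} = 0
g(1) = mex{} = 0
g(2) = mex{0} = 1
g(3) = mex{0} = 1
g(4) = mex{0,1} = 2
g(5) = mex{1} = 0
g(6) = mex{1,2} = 0
So g(6) = 0.
For row C, compute g(0), g(1), … with moves {4, 5, 6}:
g(0) = mex{} = 0
g(1) = mex{} = 0
g(2) = mex{} = 0
g(3) = mex{} = 0
g(4) = mex{0} = 1
g(5) = mex{0} = 1
g(6) = mex{0} = 1
g(7) = mex{0} = 1
g(8) = mex{0,1} = 2
So g(8) = 2.
For row D, compute g(0), g(1), … with moves {2, 3, 4, 6}:
k:     0  1  2  3  4  5  6  7
g(k):  0  0  1  1  2  2  3  3
So g(7) = 3.
By the Sprague-Grundy theorem, the Grundy value of a sum of independent games is the XOR of the component values.
Combined value = 2 XOR 0 XOR 2 XOR 3 = 3.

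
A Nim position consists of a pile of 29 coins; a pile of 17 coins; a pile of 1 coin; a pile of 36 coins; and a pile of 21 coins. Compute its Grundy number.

Compute the nim-sum pairwise:
29 ^ 17 = 12
12 ^ 1 = 13
13 ^ 36 = 41
41 ^ 21 = 60

60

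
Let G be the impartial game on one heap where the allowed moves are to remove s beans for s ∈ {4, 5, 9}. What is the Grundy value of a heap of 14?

Grundy values for subtraction set {4, 5, 9}:
g(0) = mex{} = 0
g(1) = mex{} = 0
g(2) = mex{} = 0
g(3) = mex{} = 0
g(4) = mex{0} = 1
g(5) = mex{0} = 1
g(6) = mex{0} = 1
g(7) = mex{0} = 1
g(8) = mex{0,1} = 2
g(9) = mex{0,1} = 2
g(10) = mex{0,1} = 2
g(11) = mex{0,1} = 2
g(12) = mex{0,1,2} = 3
g(13) = mex{1,2} = 0
g(14) = mex{1,2} = 0
So g(14) = 0.

0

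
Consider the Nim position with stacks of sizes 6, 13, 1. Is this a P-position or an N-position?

In binary:
  0110  (6)
  1101  (13)
  0001  (1)
  ----
  1010  (10)
The nim-sum is 10 ≠ 0, so this is an N-position: the player to move can win.

N-position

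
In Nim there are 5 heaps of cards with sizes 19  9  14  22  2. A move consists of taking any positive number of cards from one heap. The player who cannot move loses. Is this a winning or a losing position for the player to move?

In binary:
  10011  (19)
  01001  (9)
  01110  (14)
  10110  (22)
  00010  (2)
  -----
  00000  (0)
The nim-sum is 0, so this is a P-position: the player to move is in a losing position under optimal play.

Losing position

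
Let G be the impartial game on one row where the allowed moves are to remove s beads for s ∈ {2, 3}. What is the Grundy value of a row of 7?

Build the Grundy sequence with g(k) = mex{g(k−s) : s ∈ {2, 3}, s ≤ k}:
k:     0  1  2  3  4  5  6  7
g(k):  0  0  1  1  2  0  0  1
So g(7) = 1.

1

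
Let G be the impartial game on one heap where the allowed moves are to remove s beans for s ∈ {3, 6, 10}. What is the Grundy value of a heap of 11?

3

Build the Grundy sequence with g(k) = mex{g(k−s) : s ∈ {3, 6, 10}, s ≤ k}:
k:     0  1  2  3  4  5  6  7  8  9 10 11
g(k):  0  0  0  1  1  1  2  2  2  0  3  3
So g(11) = 3.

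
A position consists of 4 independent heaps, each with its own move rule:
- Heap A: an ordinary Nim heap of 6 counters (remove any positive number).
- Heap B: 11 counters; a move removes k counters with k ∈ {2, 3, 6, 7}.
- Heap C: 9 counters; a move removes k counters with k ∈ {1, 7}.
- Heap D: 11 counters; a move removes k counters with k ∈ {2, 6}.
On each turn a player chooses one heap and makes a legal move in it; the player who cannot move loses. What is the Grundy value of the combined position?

Heap A is a plain Nim heap of size 6, so its Grundy value is 6.
Grundy values for heap B (subtraction set {2, 3, 6, 7}):
k:     0  1  2  3  4  5  6  7  8  9 10 11
g(k):  0  0  1  1  2  0  3  1  2  0  0  1
So g(11) = 1.
Grundy values for heap C (subtraction set {1, 7}):
k:     0  1  2  3  4  5  6  7  8  9
g(k):  0  1  0  1  0  1  0  1  0  1
So g(9) = 1.
Grundy values for heap D (subtraction set {2, 6}):
k:     0  1  2  3  4  5  6  7  8  9 10 11
g(k):  0  0  1  1  0  0  1  1  0  0  1  1
So g(11) = 1.
By the Sprague-Grundy theorem, the Grundy value of a sum of independent games is the XOR of the component values.
Combined value = 6 XOR 1 XOR 1 XOR 1 = 7.

7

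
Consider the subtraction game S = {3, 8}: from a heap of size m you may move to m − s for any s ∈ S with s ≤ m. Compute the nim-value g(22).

Compute g(0), g(1), … for moves {3, 8}:
k:     0  1  2  3  4  5  6  7  8  9 10 11 12 13 14 15 16 17 18 19 20 21 22
g(k):  0  0  0  1  1  1  0  0  2  1  1  0  0  0  1  1  1  0  0  2  1  1  0
So g(22) = 0.

0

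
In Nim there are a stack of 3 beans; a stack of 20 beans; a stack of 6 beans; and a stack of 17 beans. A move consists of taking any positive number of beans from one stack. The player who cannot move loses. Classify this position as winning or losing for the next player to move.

Compute the nim-sum pairwise:
3 XOR 20 = 23
23 XOR 6 = 17
17 XOR 17 = 0
The nim-sum is 0, so this is a P-position: the player to move is in a losing position under optimal play.

Losing position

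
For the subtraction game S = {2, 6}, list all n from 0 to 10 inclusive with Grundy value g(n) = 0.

0, 1, 4, 5, 8, 9

Compute g(0), g(1), … for moves {2, 6}:
k:     0  1  2  3  4  5  6  7  8  9 10
g(k):  0  0  1  1  0  0  1  1  0  0  1
The P-positions (g = 0) in 0..10 are 0, 1, 4, 5, 8, 9.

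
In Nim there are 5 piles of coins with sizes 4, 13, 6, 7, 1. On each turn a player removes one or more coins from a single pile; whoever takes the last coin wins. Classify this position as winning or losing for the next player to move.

In binary:
  0100  (4)
  1101  (13)
  0110  (6)
  0111  (7)
  0001  (1)
  ----
  1001  (9)
The nim-sum is 9 ≠ 0, so this is an N-position: the player to move can win.

Winning position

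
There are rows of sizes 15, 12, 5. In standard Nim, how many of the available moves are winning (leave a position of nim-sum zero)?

3

Nim-sum: 15 XOR 12 XOR 5 = 6.
The overall nim-sum is X = 6. A row of size p has a winning move iff p XOR X < p (reduce it to p XOR X).
  15: 15 XOR 6 = 9 < 15 — winning move (to 9).
  12: 12 XOR 6 = 10 < 12 — winning move (to 10).
  5: 5 XOR 6 = 3 < 5 — winning move (to 3).
That gives 3 winning moves.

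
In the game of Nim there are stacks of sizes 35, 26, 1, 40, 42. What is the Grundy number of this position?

58

Bitwise XOR of the heap sizes:
  100011  (35)
  011010  (26)
  000001  (1)
  101000  (40)
  101010  (42)
  ------
  111010  (58)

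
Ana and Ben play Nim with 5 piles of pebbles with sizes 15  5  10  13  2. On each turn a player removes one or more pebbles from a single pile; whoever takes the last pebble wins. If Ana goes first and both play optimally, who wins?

Ana wins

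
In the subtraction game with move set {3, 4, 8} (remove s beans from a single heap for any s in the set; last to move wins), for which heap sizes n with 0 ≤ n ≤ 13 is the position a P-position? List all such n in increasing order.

0, 1, 2, 7, 12, 13

Build the Grundy sequence with g(k) = mex{g(k−s) : s ∈ {3, 4, 8}, s ≤ k}:
g(0) = mex{} = 0
g(1) = mex{} = 0
g(2) = mex{} = 0
g(3) = mex{0} = 1
g(4) = mex{0} = 1
g(5) = mex{0} = 1
g(6) = mex{0,1} = 2
g(7) = mex{1} = 0
g(8) = mex{0,1} = 2
g(9) = mex{0,1,2} = 3
g(10) = mex{0,2} = 1
g(11) = mex{0,1,2} = 3
g(12) = mex{1,2,3} = 0
g(13) = mex{1,3} = 0
The P-positions (g = 0) in 0..13 are 0, 1, 2, 7, 12, 13.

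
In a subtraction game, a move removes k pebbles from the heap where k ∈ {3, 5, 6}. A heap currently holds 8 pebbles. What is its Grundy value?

2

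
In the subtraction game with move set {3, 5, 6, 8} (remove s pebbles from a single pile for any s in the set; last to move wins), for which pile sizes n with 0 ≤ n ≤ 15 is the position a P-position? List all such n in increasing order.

Build the Grundy sequence with g(k) = mex{g(k−s) : s ∈ {3, 5, 6, 8}, s ≤ k}:
k:     0  1  2  3  4  5  6  7  8  9 10 11 12 13 14 15
g(k):  0  0  0  1  1  1  2  2  2  3  3  0  0  0  1  1
The P-positions (g = 0) in 0..15 are 0, 1, 2, 11, 12, 13.

0, 1, 2, 11, 12, 13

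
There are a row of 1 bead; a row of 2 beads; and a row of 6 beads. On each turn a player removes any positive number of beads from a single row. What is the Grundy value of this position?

Bitwise XOR of the heap sizes:
  001  (1)
  010  (2)
  110  (6)
  ---
  101  (5)

5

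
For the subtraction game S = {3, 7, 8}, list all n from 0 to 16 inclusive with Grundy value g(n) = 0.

Grundy values for subtraction set {3, 7, 8}:
k:     0  1  2  3  4  5  6  7  8  9 10 11 12 13 14 15 16
g(k):  0  0  0  1  1  1  0  2  2  1  3  0  0  2  1  1  0
The P-positions (g = 0) in 0..16 are 0, 1, 2, 6, 11, 12, 16.

0, 1, 2, 6, 11, 12, 16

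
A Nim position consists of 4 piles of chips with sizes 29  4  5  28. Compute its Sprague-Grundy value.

Write each in binary and XOR column by column:
  11101  (29)
  00100  (4)
  00101  (5)
  11100  (28)
  -----
  00000  (0)

0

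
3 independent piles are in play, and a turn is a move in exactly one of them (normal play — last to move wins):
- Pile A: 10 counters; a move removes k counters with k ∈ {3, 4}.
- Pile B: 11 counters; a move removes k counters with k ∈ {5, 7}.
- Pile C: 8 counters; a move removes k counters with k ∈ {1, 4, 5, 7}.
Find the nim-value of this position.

Build the Grundy sequence for pile A with g(k) = mex{g(k−s) : s ∈ {3, 4}, s ≤ k}:
g(0) = mex{} = 0
g(1) = mex{} = 0
g(2) = mex{} = 0
g(3) = mex{0} = 1
g(4) = mex{0} = 1
g(5) = mex{0} = 1
g(6) = mex{0,1} = 2
g(7) = mex{1} = 0
g(8) = mex{1} = 0
g(9) = mex{1,2} = 0
g(10) = mex{0,2} = 1
So g(10) = 1.
For pile B, compute g(0), g(1), … with moves {5, 7}:
k:     0  1  2  3  4  5  6  7  8  9 10 11
g(k):  0  0  0  0  0  1  1  1  1  1  2  2
So g(11) = 2.
Grundy values for pile C (subtraction set {1, 4, 5, 7}):
g(0) = mex{} = 0
g(1) = mex{0} = 1
g(2) = mex{1} = 0
g(3) = mex{0} = 1
g(4) = mex{0,1} = 2
g(5) = mex{0,1,2} = 3
g(6) = mex{0,1,3} = 2
g(7) = mex{0,1,2} = 3
g(8) = mex{1,2,3} = 0
So g(8) = 0.
By the Sprague-Grundy theorem, the Grundy value of a sum of independent games is the XOR of the component values.
Combined value = 1 ⊕ 2 ⊕ 0 = 3.

3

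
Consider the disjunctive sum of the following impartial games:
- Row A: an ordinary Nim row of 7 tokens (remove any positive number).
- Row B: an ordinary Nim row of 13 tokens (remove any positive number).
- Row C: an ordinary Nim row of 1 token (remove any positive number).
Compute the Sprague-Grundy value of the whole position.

Row A is a plain Nim row of size 7, so its Grundy value is 7.
Row B is a plain Nim row of size 13, so its Grundy value is 13.
Row C is a plain Nim row of size 1, so its Grundy value is 1.
By the Sprague-Grundy theorem, the Grundy value of a sum of independent games is the XOR of the component values.
Combined value = 7 ⊕ 13 ⊕ 1 = 11.

11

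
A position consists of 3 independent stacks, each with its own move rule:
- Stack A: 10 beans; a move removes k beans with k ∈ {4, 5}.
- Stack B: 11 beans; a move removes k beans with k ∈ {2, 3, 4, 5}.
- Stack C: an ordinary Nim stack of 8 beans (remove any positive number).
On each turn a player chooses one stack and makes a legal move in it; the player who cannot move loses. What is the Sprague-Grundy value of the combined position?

10

Grundy values for stack A (subtraction set {4, 5}):
g(0) = mex{} = 0
g(1) = mex{} = 0
g(2) = mex{} = 0
g(3) = mex{} = 0
g(4) = mex{0} = 1
g(5) = mex{0} = 1
g(6) = mex{0} = 1
g(7) = mex{0} = 1
g(8) = mex{0,1} = 2
g(9) = mex{1} = 0
g(10) = mex{1} = 0
So g(10) = 0.
For stack B, compute g(0), g(1), … with moves {2, 3, 4, 5}:
g(0) = mex{} = 0
g(1) = mex{} = 0
g(2) = mex{0} = 1
g(3) = mex{0} = 1
g(4) = mex{0,1} = 2
g(5) = mex{0,1} = 2
g(6) = mex{0,1,2} = 3
g(7) = mex{1,2} = 0
g(8) = mex{1,2,3} = 0
g(9) = mex{0,2,3} = 1
g(10) = mex{0,2,3} = 1
g(11) = mex{0,1,3} = 2
So g(11) = 2.
Stack C is a plain Nim stack of size 8, so its Grundy value is 8.
The value of a disjunctive sum is the nim-sum of the parts.
Combined value = 0 ⊕ 2 ⊕ 8 = 10.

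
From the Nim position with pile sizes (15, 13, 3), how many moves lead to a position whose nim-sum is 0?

Compute the nim-sum pairwise:
15 ⊕ 13 = 2
2 ⊕ 3 = 1
The overall nim-sum is X = 1. A pile of size p has a winning move iff p XOR X < p (reduce it to p XOR X).
  15: 15 XOR 1 = 14 < 15 — winning move (to 14).
  13: 13 XOR 1 = 12 < 13 — winning move (to 12).
  3: 3 XOR 1 = 2 < 3 — winning move (to 2).
That gives 3 winning moves.

3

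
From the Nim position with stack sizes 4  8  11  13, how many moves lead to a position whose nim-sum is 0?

3

Bitwise XOR of the heap sizes:
  0100  (4)
  1000  (8)
  1011  (11)
  1101  (13)
  ----
  1010  (10)
The overall nim-sum is X = 10. A stack of size p has a winning move iff p XOR X < p (reduce it to p XOR X).
  4: 4 XOR 10 = 14 ≥ 4 — no move.
  8: 8 XOR 10 = 2 < 8 — winning move (to 2).
  11: 11 XOR 10 = 1 < 11 — winning move (to 1).
  13: 13 XOR 10 = 7 < 13 — winning move (to 7).
That gives 3 winning moves.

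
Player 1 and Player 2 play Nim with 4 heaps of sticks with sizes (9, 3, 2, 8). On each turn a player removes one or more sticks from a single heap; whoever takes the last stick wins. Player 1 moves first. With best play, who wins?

Player 2 wins

Bitwise XOR of the heap sizes:
  1001  (9)
  0011  (3)
  0010  (2)
  1000  (8)
  ----
  0000  (0)
The nim-sum is 0, so this is a P-position: the player to move is in a losing position under optimal play; Player 1 is about to move from it and so loses — Player 2 wins.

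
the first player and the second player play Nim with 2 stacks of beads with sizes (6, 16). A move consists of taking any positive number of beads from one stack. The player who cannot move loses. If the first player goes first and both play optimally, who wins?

the first player wins

Bitwise XOR of the heap sizes:
  00110  (6)
  10000  (16)
  -----
  10110  (22)
The nim-sum is 22 ≠ 0, so this is an N-position: the player to move can win; the first player has a winning move.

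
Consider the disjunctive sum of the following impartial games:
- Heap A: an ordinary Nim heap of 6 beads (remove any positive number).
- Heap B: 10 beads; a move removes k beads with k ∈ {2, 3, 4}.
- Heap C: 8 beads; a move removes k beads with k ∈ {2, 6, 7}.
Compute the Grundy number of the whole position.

Heap A is a plain Nim heap of size 6, so its Grundy value is 6.
Grundy values for heap B (subtraction set {2, 3, 4}):
k:     0  1  2  3  4  5  6  7  8  9 10
g(k):  0  0  1  1  2  2  0  0  1  1  2
So g(10) = 2.
Build the Grundy sequence for heap C with g(k) = mex{g(k−s) : s ∈ {2, 6, 7}, s ≤ k}:
k:     0  1  2  3  4  5  6  7  8
g(k):  0  0  1  1  0  0  1  1  2
So g(8) = 2.
The value of a disjunctive sum is the nim-sum of the parts.
Combined value = 6 ⊕ 2 ⊕ 2 = 6.

6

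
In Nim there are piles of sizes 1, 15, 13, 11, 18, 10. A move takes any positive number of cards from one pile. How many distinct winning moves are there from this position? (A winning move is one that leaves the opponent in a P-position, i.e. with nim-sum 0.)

1

Write each in binary and XOR column by column:
  00001  (1)
  01111  (15)
  01101  (13)
  01011  (11)
  10010  (18)
  01010  (10)
  -----
  10000  (16)
The overall nim-sum is X = 16. A pile of size p has a winning move iff p XOR X < p (reduce it to p XOR X).
  1: 1 XOR 16 = 17 ≥ 1 — no move.
  15: 15 XOR 16 = 31 ≥ 15 — no move.
  13: 13 XOR 16 = 29 ≥ 13 — no move.
  11: 11 XOR 16 = 27 ≥ 11 — no move.
  18: 18 XOR 16 = 2 < 18 — winning move (to 2).
  10: 10 XOR 16 = 26 ≥ 10 — no move.
That gives 1 winning move.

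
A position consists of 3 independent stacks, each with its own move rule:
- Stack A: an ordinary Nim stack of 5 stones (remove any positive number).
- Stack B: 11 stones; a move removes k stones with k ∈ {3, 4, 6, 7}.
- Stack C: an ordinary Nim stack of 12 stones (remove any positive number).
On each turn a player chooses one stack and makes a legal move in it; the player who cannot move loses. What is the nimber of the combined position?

Stack A is a plain Nim stack of size 5, so its Grundy value is 5.
For stack B, compute g(0), g(1), … with moves {3, 4, 6, 7}:
g(0) = mex{} = 0
g(1) = mex{} = 0
g(2) = mex{} = 0
g(3) = mex{0} = 1
g(4) = mex{0} = 1
g(5) = mex{0} = 1
g(6) = mex{0,1} = 2
g(7) = mex{0,1} = 2
g(8) = mex{0,1} = 2
g(9) = mex{0,1,2} = 3
g(10) = mex{1,2} = 0
g(11) = mex{1,2} = 0
So g(11) = 0.
Stack C is a plain Nim stack of size 12, so its Grundy value is 12.
By the Sprague-Grundy theorem, the Grundy value of a sum of independent games is the XOR of the component values.
Combined value = 5 XOR 0 XOR 12 = 9.

9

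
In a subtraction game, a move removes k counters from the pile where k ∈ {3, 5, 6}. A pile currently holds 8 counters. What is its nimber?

2

Grundy values for subtraction set {3, 5, 6}:
g(0) = mex{} = 0
g(1) = mex{} = 0
g(2) = mex{} = 0
g(3) = mex{0} = 1
g(4) = mex{0} = 1
g(5) = mex{0} = 1
g(6) = mex{0,1} = 2
g(7) = mex{0,1} = 2
g(8) = mex{0,1} = 2
So g(8) = 2.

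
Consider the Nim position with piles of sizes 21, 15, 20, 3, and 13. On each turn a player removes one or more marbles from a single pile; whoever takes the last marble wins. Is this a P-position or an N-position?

Compute the nim-sum pairwise:
21 ⊕ 15 = 26
26 ⊕ 20 = 14
14 ⊕ 3 = 13
13 ⊕ 13 = 0
The nim-sum is 0, so this is a P-position: the player to move is in a losing position under optimal play.

P-position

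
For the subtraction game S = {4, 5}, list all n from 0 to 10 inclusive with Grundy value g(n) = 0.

Compute g(0), g(1), … for moves {4, 5}:
g(0) = mex{} = 0
g(1) = mex{} = 0
g(2) = mex{} = 0
g(3) = mex{} = 0
g(4) = mex{0} = 1
g(5) = mex{0} = 1
g(6) = mex{0} = 1
g(7) = mex{0} = 1
g(8) = mex{0,1} = 2
g(9) = mex{1} = 0
g(10) = mex{1} = 0
The P-positions (g = 0) in 0..10 are 0, 1, 2, 3, 9, 10.

0, 1, 2, 3, 9, 10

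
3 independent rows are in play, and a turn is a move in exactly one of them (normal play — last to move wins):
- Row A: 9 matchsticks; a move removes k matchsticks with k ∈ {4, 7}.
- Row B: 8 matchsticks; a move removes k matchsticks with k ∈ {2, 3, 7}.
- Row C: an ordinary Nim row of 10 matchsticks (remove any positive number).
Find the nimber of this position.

9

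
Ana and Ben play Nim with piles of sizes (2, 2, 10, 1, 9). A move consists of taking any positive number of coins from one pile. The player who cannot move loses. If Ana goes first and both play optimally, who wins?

Ana wins

Write each in binary and XOR column by column:
  0010  (2)
  0010  (2)
  1010  (10)
  0001  (1)
  1001  (9)
  ----
  0010  (2)
The nim-sum is 2 ≠ 0, so this is an N-position: the player to move can win; Ana has a winning move.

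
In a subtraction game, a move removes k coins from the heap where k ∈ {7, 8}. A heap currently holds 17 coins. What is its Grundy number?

Build the Grundy sequence with g(k) = mex{g(k−s) : s ∈ {7, 8}, s ≤ k}:
k:     0  1  2  3  4  5  6  7  8  9 10 11 12 13 14 15 16 17
g(k):  0  0  0  0  0  0  0  1  1  1  1  1  1  1  2  0  0  0
So g(17) = 0.

0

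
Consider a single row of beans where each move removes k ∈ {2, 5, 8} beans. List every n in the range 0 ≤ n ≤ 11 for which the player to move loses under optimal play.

0, 1, 4, 7, 10, 11

Grundy values for subtraction set {2, 5, 8}:
k:     0  1  2  3  4  5  6  7  8  9 10 11
g(k):  0  0  1  1  0  2  1  0  2  1  0  0
The P-positions (g = 0) in 0..11 are 0, 1, 4, 7, 10, 11.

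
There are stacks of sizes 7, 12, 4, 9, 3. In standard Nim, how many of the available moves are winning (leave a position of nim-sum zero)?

Nim-sum: 7 XOR 12 XOR 4 XOR 9 XOR 3 = 5.
The overall nim-sum is X = 5. A stack of size p has a winning move iff p XOR X < p (reduce it to p XOR X).
  7: 7 XOR 5 = 2 < 7 — winning move (to 2).
  12: 12 XOR 5 = 9 < 12 — winning move (to 9).
  4: 4 XOR 5 = 1 < 4 — winning move (to 1).
  9: 9 XOR 5 = 12 ≥ 9 — no move.
  3: 3 XOR 5 = 6 ≥ 3 — no move.
That gives 3 winning moves.

3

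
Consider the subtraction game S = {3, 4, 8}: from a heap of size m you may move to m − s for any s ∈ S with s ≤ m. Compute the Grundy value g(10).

Grundy values for subtraction set {3, 4, 8}:
g(0) = mex{} = 0
g(1) = mex{} = 0
g(2) = mex{} = 0
g(3) = mex{0} = 1
g(4) = mex{0} = 1
g(5) = mex{0} = 1
g(6) = mex{0,1} = 2
g(7) = mex{1} = 0
g(8) = mex{0,1} = 2
g(9) = mex{0,1,2} = 3
g(10) = mex{0,2} = 1
So g(10) = 1.

1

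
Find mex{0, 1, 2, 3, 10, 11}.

4

The values 0, 1, 2, 3 are all present; 4 is the first non-negative integer missing from the set.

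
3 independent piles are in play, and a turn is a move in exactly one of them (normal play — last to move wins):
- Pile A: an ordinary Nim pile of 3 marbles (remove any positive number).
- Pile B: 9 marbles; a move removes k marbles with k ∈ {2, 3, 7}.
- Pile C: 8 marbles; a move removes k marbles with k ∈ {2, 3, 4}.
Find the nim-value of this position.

Pile A is a plain Nim pile of size 3, so its Grundy value is 3.
For pile B, compute g(0), g(1), … with moves {2, 3, 7}:
g(0) = mex{} = 0
g(1) = mex{} = 0
g(2) = mex{0} = 1
g(3) = mex{0} = 1
g(4) = mex{0,1} = 2
g(5) = mex{1} = 0
g(6) = mex{1,2} = 0
g(7) = mex{0,2} = 1
g(8) = mex{0} = 1
g(9) = mex{0,1} = 2
So g(9) = 2.
For pile C, compute g(0), g(1), … with moves {2, 3, 4}:
k:     0  1  2  3  4  5  6  7  8
g(k):  0  0  1  1  2  2  0  0  1
So g(8) = 1.
The value of a disjunctive sum is the nim-sum of the parts.
Combined value = 3 XOR 2 XOR 1 = 0.

0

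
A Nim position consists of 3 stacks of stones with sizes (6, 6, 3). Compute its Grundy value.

3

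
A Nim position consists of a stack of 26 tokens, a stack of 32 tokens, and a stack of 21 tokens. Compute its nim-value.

47

Nim-sum: 26 ^ 32 ^ 21 = 47.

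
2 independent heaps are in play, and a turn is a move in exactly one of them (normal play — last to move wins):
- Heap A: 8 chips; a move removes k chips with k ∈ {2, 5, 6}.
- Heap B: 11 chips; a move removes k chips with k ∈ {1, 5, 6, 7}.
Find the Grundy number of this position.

3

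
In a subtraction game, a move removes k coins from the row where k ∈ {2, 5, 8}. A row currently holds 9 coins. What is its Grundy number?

Compute g(0), g(1), … for moves {2, 5, 8}:
g(0) = mex{} = 0
g(1) = mex{} = 0
g(2) = mex{0} = 1
g(3) = mex{0} = 1
g(4) = mex{1} = 0
g(5) = mex{0,1} = 2
g(6) = mex{0} = 1
g(7) = mex{1,2} = 0
g(8) = mex{0,1} = 2
g(9) = mex{0} = 1
So g(9) = 1.

1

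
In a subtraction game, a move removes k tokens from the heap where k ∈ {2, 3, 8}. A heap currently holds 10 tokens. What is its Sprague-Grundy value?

Grundy values for subtraction set {2, 3, 8}:
k:     0  1  2  3  4  5  6  7  8  9 10
g(k):  0  0  1  1  2  0  0  1  1  2  0
So g(10) = 0.

0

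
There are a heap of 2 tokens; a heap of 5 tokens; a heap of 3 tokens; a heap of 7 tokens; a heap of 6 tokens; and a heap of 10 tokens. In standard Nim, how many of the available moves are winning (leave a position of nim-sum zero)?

1

Compute the nim-sum pairwise:
2 XOR 5 = 7
7 XOR 3 = 4
4 XOR 7 = 3
3 XOR 6 = 5
5 XOR 10 = 15
The overall nim-sum is X = 15. A heap of size p has a winning move iff p XOR X < p (reduce it to p XOR X).
  2: 2 XOR 15 = 13 ≥ 2 — no move.
  5: 5 XOR 15 = 10 ≥ 5 — no move.
  3: 3 XOR 15 = 12 ≥ 3 — no move.
  7: 7 XOR 15 = 8 ≥ 7 — no move.
  6: 6 XOR 15 = 9 ≥ 6 — no move.
  10: 10 XOR 15 = 5 < 10 — winning move (to 5).
That gives 1 winning move.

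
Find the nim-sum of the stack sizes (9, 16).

25

Compute the nim-sum pairwise:
9 ^ 16 = 25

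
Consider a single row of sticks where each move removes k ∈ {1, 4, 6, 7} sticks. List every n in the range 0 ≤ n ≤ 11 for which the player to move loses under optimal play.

0, 2, 5, 10

Build the Grundy sequence with g(k) = mex{g(k−s) : s ∈ {1, 4, 6, 7}, s ≤ k}:
k:     0  1  2  3  4  5  6  7  8  9 10 11
g(k):  0  1  0  1  2  0  1  2  3  2  0  1
The P-positions (g = 0) in 0..11 are 0, 2, 5, 10.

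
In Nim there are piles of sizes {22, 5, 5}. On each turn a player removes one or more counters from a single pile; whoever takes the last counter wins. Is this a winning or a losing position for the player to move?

Winning position

Compute the nim-sum pairwise:
22 ⊕ 5 = 19
19 ⊕ 5 = 22
The nim-sum is 22 ≠ 0, so this is an N-position: the player to move can win.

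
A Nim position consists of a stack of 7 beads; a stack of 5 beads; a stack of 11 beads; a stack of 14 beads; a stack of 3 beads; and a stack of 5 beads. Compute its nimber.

1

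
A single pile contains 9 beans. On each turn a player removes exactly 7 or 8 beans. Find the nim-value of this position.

Grundy values for subtraction set {7, 8}:
k:     0  1  2  3  4  5  6  7  8  9
g(k):  0  0  0  0  0  0  0  1  1  1
So g(9) = 1.

1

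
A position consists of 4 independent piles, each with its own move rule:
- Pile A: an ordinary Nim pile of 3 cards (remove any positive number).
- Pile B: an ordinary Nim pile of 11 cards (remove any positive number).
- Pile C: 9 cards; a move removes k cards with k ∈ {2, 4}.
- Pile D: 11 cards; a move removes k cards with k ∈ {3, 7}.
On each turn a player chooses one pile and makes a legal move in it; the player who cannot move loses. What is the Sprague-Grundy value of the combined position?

Pile A is a plain Nim pile of size 3, so its Grundy value is 3.
Pile B is a plain Nim pile of size 11, so its Grundy value is 11.
Grundy values for pile C (subtraction set {2, 4}):
g(0) = mex{} = 0
g(1) = mex{} = 0
g(2) = mex{0} = 1
g(3) = mex{0} = 1
g(4) = mex{0,1} = 2
g(5) = mex{0,1} = 2
g(6) = mex{1,2} = 0
g(7) = mex{1,2} = 0
g(8) = mex{0,2} = 1
g(9) = mex{0,2} = 1
So g(9) = 1.
Grundy values for pile D (subtraction set {3, 7}):
g(0) = mex{} = 0
g(1) = mex{} = 0
g(2) = mex{} = 0
g(3) = mex{0} = 1
g(4) = mex{0} = 1
g(5) = mex{0} = 1
g(6) = mex{1} = 0
g(7) = mex{0,1} = 2
g(8) = mex{0,1} = 2
g(9) = mex{0} = 1
g(10) = mex{1,2} = 0
g(11) = mex{1,2} = 0
So g(11) = 0.
By the Sprague-Grundy theorem, the Grundy value of a sum of independent games is the XOR of the component values.
Combined value = 3 ⊕ 11 ⊕ 1 ⊕ 0 = 9.

9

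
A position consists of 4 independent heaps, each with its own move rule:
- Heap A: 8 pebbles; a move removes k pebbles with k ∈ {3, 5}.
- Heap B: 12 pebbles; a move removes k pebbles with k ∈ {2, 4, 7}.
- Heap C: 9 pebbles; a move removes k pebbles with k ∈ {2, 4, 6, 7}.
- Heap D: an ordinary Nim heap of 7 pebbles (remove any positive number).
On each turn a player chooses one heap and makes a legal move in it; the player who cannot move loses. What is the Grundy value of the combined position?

For heap A, compute g(0), g(1), … with moves {3, 5}:
g(0) = mex{} = 0
g(1) = mex{} = 0
g(2) = mex{} = 0
g(3) = mex{0} = 1
g(4) = mex{0} = 1
g(5) = mex{0} = 1
g(6) = mex{0,1} = 2
g(7) = mex{0,1} = 2
g(8) = mex{1} = 0
So g(8) = 0.
For heap B, compute g(0), g(1), … with moves {2, 4, 7}:
k:     0  1  2  3  4  5  6  7  8  9 10 11 12
g(k):  0  0  1  1  2  2  0  3  1  0  2  1  0
So g(12) = 0.
Grundy values for heap C (subtraction set {2, 4, 6, 7}):
k:     0  1  2  3  4  5  6  7  8  9
g(k):  0  0  1  1  2  2  3  3  4  0
So g(9) = 0.
Heap D is a plain Nim heap of size 7, so its Grundy value is 7.
The value of a disjunctive sum is the nim-sum of the parts.
Combined value = 0 XOR 0 XOR 0 XOR 7 = 7.

7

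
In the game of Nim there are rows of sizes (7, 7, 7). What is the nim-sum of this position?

7

Nim-sum: 7 ⊕ 7 ⊕ 7 = 7.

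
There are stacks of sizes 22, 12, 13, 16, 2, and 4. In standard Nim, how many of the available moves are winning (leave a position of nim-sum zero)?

Compute the nim-sum pairwise:
22 ^ 12 = 26
26 ^ 13 = 23
23 ^ 16 = 7
7 ^ 2 = 5
5 ^ 4 = 1
The overall nim-sum is X = 1. A stack of size p has a winning move iff p XOR X < p (reduce it to p XOR X).
  22: 22 XOR 1 = 23 ≥ 22 — no move.
  12: 12 XOR 1 = 13 ≥ 12 — no move.
  13: 13 XOR 1 = 12 < 13 — winning move (to 12).
  16: 16 XOR 1 = 17 ≥ 16 — no move.
  2: 2 XOR 1 = 3 ≥ 2 — no move.
  4: 4 XOR 1 = 5 ≥ 4 — no move.
That gives 1 winning move.

1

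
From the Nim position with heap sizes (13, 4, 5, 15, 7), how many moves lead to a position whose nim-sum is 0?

Compute the nim-sum pairwise:
13 ⊕ 4 = 9
9 ⊕ 5 = 12
12 ⊕ 15 = 3
3 ⊕ 7 = 4
The overall nim-sum is X = 4. A heap of size p has a winning move iff p XOR X < p (reduce it to p XOR X).
  13: 13 XOR 4 = 9 < 13 — winning move (to 9).
  4: 4 XOR 4 = 0 < 4 — winning move (to 0).
  5: 5 XOR 4 = 1 < 5 — winning move (to 1).
  15: 15 XOR 4 = 11 < 15 — winning move (to 11).
  7: 7 XOR 4 = 3 < 7 — winning move (to 3).
That gives 5 winning moves.

5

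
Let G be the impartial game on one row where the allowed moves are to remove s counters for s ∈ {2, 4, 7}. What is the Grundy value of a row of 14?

1

Grundy values for subtraction set {2, 4, 7}:
g(0) = mex{} = 0
g(1) = mex{} = 0
g(2) = mex{0} = 1
g(3) = mex{0} = 1
g(4) = mex{0,1} = 2
g(5) = mex{0,1} = 2
g(6) = mex{1,2} = 0
g(7) = mex{0,1,2} = 3
g(8) = mex{0,2} = 1
g(9) = mex{1,2,3} = 0
g(10) = mex{0,1} = 2
g(11) = mex{0,2,3} = 1
g(12) = mex{1,2} = 0
g(13) = mex{0,1} = 2
g(14) = mex{0,2,3} = 1
So g(14) = 1.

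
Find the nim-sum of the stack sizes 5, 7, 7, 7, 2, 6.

6

Bitwise XOR of the heap sizes:
  101  (5)
  111  (7)
  111  (7)
  111  (7)
  010  (2)
  110  (6)
  ---
  110  (6)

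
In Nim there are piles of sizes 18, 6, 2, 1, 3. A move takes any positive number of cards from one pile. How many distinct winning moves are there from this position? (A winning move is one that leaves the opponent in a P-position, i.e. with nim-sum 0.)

Write each in binary and XOR column by column:
  10010  (18)
  00110  (6)
  00010  (2)
  00001  (1)
  00011  (3)
  -----
  10100  (20)
The overall nim-sum is X = 20. A pile of size p has a winning move iff p XOR X < p (reduce it to p XOR X).
  18: 18 XOR 20 = 6 < 18 — winning move (to 6).
  6: 6 XOR 20 = 18 ≥ 6 — no move.
  2: 2 XOR 20 = 22 ≥ 2 — no move.
  1: 1 XOR 20 = 21 ≥ 1 — no move.
  3: 3 XOR 20 = 23 ≥ 3 — no move.
That gives 1 winning move.

1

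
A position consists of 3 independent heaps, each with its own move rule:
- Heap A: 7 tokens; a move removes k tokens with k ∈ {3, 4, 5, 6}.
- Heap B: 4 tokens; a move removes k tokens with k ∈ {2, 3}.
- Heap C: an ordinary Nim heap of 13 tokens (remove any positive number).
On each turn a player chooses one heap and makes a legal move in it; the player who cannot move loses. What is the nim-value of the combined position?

Build the Grundy sequence for heap A with g(k) = mex{g(k−s) : s ∈ {3, 4, 5, 6}, s ≤ k}:
g(0) = mex{} = 0
g(1) = mex{} = 0
g(2) = mex{} = 0
g(3) = mex{0} = 1
g(4) = mex{0} = 1
g(5) = mex{0} = 1
g(6) = mex{0,1} = 2
g(7) = mex{0,1} = 2
So g(7) = 2.
Build the Grundy sequence for heap B with g(k) = mex{g(k−s) : s ∈ {2, 3}, s ≤ k}:
k:     0  1  2  3  4
g(k):  0  0  1  1  2
So g(4) = 2.
Heap C is a plain Nim heap of size 13, so its Grundy value is 13.
The value of a disjunctive sum is the nim-sum of the parts.
Combined value = 2 ⊕ 2 ⊕ 13 = 13.

13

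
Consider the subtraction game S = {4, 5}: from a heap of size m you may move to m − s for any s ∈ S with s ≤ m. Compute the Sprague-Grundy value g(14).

1

Build the Grundy sequence with g(k) = mex{g(k−s) : s ∈ {4, 5}, s ≤ k}:
g(0) = mex{} = 0
g(1) = mex{} = 0
g(2) = mex{} = 0
g(3) = mex{} = 0
g(4) = mex{0} = 1
g(5) = mex{0} = 1
g(6) = mex{0} = 1
g(7) = mex{0} = 1
g(8) = mex{0,1} = 2
g(9) = mex{1} = 0
g(10) = mex{1} = 0
g(11) = mex{1} = 0
g(12) = mex{1,2} = 0
g(13) = mex{0,2} = 1
g(14) = mex{0} = 1
So g(14) = 1.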